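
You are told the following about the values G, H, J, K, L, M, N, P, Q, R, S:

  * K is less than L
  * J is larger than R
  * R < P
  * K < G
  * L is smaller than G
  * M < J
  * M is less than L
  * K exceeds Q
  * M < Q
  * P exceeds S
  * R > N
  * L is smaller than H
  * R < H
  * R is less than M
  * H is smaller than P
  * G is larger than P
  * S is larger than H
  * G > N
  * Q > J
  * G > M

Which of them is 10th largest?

R

The consecutive relations fix a unique order: N < R < M < J < Q < K < L < H < S < P < G.
The 10th largest is R.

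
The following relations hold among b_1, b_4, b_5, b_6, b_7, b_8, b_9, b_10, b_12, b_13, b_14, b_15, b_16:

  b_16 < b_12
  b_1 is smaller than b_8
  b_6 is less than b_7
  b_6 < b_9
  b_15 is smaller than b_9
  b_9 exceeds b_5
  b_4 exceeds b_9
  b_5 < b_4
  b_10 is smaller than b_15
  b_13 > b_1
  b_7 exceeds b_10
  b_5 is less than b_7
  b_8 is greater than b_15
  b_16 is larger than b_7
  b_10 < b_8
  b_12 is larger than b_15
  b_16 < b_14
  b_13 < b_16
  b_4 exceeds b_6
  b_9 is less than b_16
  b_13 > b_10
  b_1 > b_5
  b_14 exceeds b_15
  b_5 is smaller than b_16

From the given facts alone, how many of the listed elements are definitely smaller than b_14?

9

The elements the relations force below b_14 are b_10, b_6, b_5, b_15, b_9, b_1, b_7, b_13, b_16 — no chain reaches any other.
That is 9.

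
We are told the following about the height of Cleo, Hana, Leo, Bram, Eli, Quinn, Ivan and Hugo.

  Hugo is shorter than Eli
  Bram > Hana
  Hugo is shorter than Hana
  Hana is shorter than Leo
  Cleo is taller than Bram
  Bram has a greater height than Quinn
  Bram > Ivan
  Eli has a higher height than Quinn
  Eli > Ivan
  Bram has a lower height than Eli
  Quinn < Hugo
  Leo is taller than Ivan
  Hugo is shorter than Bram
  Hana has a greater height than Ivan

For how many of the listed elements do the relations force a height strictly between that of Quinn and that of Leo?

2

The relations place Quinn below Leo. An element lies strictly between them when it is forced above Quinn and also forced below Leo.
Above Quinn: {Hugo, Hana, Bram, Cleo, Eli}. Below Leo: {Ivan, Hugo, Hana}.
Intersection: {Hugo, Hana} — 2.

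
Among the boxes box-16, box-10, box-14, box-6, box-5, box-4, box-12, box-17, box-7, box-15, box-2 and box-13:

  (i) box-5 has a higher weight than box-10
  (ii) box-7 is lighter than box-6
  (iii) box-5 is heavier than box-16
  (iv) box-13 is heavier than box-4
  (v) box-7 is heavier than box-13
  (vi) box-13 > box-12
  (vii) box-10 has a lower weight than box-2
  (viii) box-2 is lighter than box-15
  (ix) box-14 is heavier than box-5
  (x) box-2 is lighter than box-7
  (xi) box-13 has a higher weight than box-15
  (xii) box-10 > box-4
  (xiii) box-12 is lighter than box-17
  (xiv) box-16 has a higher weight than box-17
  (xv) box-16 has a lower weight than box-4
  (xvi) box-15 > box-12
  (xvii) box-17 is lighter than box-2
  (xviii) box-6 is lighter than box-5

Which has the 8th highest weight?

Chaining the given pairs: box-12 < box-17 < box-16 < box-4 < box-10 < box-2 < box-15 < box-13 < box-7 < box-6 < box-5 < box-14.
Counting 8 from the largest end gives box-10.

box-10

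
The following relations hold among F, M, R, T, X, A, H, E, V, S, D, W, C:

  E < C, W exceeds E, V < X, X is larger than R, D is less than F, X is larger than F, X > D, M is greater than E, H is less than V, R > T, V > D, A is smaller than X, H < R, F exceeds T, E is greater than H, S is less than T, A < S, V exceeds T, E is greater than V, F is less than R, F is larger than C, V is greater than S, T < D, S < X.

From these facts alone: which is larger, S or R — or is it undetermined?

S < T and T < D give S < D.
With D < V: S < T < D < V.
Then V < E extends the chain to E.
Then E < C extends the chain to C.
With C < F: S < T < D < V < E < C < F.
With F < R: S < T < D < V < E < C < F < R.
So R is larger.

R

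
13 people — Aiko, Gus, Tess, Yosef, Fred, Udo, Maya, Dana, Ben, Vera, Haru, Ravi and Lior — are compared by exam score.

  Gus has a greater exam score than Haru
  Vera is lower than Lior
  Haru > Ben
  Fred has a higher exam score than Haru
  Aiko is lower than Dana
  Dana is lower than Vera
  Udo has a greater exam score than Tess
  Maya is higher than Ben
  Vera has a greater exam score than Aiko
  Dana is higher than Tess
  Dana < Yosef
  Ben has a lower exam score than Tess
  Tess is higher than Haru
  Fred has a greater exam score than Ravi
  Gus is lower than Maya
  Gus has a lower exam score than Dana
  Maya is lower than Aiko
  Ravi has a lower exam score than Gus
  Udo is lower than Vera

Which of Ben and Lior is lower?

Following the relations from Ben: Ben < Haru < Gus < Maya < Aiko < Dana < Vera < Lior.
So Ben < Lior; Ben is the lower of the two.

Ben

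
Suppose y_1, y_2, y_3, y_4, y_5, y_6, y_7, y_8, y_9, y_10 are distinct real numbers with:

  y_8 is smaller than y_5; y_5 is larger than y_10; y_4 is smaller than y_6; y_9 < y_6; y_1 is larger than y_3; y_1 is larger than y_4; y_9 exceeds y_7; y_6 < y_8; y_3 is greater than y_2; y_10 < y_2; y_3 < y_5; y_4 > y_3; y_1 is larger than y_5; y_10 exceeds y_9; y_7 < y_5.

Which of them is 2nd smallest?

Chaining the given pairs: y_7 < y_9 < y_10 < y_2 < y_3 < y_4 < y_6 < y_8 < y_5 < y_1.
The 2nd smallest is y_9.

y_9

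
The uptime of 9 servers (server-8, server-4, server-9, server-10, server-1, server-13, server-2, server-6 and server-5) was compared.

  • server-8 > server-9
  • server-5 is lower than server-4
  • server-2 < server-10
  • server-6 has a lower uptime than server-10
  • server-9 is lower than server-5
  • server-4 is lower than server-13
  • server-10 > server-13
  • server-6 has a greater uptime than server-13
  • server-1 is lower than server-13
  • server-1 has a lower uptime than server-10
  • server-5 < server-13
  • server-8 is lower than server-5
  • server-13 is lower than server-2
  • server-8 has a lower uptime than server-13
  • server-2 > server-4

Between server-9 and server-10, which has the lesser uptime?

server-9 < server-8 < server-5 < server-4 < server-13 < server-2 < server-10, by transitivity through server-8, server-5, server-4, server-13, server-2.
So server-9 < server-10; server-9 is the lower of the two.

server-9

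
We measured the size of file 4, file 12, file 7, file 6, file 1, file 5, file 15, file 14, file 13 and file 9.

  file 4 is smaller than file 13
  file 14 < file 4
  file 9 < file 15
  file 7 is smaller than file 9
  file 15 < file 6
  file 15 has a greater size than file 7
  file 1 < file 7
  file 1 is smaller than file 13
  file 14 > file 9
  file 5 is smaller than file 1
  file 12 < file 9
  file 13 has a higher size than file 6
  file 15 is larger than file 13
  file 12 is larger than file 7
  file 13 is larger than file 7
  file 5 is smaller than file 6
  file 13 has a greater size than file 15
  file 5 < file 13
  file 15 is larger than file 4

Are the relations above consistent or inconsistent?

Chaining the given relations yields file 15 < file 6 < file 13, so file 15 < file 13. But one relation states file 13 < file 15. These cannot both hold.

inconsistent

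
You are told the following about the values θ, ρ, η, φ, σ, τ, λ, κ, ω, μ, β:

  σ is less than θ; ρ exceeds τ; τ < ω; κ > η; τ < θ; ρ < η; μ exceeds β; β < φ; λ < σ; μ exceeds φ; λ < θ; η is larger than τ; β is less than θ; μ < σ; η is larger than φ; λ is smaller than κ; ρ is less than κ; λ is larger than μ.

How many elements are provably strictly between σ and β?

Chaining upward from β reaches: φ, μ, λ, η, κ, θ.
Chaining downward from σ reaches: φ, μ, λ.
Strictly between β and σ are those in both lists: φ, μ, λ — 3 elements.

3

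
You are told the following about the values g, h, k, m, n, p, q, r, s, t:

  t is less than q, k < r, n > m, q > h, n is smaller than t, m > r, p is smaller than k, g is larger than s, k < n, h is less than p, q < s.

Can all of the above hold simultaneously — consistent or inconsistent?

The single ordering h < p < k < r < m < n < t < q < s < g satisfies every listed relation, so no contradiction arises.

consistent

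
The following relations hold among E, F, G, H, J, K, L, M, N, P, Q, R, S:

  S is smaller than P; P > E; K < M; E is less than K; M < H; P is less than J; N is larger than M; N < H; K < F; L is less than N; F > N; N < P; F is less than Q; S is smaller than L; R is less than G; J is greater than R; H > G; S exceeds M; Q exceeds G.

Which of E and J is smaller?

E

Following the relations from E: E < K < M < S < L < N < P < J.
So E < J; E is the smaller of the two.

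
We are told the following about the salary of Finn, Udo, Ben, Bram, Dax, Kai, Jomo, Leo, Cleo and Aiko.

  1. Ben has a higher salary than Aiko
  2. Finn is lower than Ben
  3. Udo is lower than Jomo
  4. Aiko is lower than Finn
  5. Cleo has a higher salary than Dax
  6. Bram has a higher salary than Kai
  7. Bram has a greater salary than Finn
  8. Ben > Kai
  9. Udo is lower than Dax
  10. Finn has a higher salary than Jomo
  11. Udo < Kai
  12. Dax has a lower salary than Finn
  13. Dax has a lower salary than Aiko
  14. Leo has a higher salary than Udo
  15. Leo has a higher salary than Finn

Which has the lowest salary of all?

Udo

Dax is not least since Udo < Dax; Jomo is not least since Udo < Jomo; Cleo is not least since Dax < Cleo; Aiko is not least since Dax < Aiko; Kai is not least since Udo < Kai; Finn is not least since Aiko < Finn; Leo is not least since Udo < Leo; Bram is not least since Kai < Bram; Ben is not least since Aiko < Ben.
Only Udo has nothing below it, so Udo is the lowest salary.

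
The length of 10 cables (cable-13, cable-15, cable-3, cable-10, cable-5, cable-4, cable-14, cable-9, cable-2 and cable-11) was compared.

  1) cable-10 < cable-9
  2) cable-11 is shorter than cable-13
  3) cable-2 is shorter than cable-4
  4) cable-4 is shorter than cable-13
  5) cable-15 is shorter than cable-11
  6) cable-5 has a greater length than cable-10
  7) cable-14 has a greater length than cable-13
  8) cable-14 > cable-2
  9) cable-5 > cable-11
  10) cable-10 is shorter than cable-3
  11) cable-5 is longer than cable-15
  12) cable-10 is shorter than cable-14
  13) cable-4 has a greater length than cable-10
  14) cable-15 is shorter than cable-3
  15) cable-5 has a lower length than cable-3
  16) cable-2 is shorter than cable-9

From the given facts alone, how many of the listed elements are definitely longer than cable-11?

4

Directly above cable-11: cable-5, cable-13.
One step further: cable-3, cable-14 (4 so far).
Nothing else is reachable above cable-11; 4 in all.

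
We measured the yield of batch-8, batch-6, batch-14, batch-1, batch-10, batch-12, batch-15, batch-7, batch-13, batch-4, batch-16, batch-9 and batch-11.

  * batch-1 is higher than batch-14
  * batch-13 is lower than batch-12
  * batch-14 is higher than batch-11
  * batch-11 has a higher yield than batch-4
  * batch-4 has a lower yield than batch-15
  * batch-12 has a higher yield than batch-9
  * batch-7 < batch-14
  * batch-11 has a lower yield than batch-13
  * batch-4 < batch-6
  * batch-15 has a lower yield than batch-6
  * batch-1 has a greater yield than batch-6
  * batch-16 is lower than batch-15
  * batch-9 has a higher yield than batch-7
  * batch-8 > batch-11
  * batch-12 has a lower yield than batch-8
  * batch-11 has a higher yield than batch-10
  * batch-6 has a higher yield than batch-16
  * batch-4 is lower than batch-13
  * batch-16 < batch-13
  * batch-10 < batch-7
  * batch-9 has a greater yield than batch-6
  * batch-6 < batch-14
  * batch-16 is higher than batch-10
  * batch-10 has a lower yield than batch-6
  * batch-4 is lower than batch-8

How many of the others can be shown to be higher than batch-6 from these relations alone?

5

The elements the relations force above batch-6 are batch-14, batch-9, batch-12, batch-1, batch-8 — no chain reaches any other.
That is 5.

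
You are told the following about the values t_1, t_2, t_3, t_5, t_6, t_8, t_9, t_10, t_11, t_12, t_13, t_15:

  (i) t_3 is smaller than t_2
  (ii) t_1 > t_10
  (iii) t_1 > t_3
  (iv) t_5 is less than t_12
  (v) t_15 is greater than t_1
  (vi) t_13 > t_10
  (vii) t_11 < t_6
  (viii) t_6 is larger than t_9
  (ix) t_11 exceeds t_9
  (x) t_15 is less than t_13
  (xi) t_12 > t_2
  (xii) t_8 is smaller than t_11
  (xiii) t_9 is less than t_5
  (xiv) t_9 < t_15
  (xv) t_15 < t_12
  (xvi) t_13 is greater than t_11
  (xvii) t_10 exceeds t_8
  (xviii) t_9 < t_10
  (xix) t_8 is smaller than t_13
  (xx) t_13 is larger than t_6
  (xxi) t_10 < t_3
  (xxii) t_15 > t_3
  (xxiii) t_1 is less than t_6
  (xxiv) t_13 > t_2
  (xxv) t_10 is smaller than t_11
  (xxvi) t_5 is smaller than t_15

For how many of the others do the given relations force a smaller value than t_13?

10

From t_13 the given relations immediately reach t_8, t_10, t_2, t_15, t_11, t_6.
From those, t_9, t_3, t_1, t_5 — 10 in total.
Nothing else is reachable below t_13; 10 in all.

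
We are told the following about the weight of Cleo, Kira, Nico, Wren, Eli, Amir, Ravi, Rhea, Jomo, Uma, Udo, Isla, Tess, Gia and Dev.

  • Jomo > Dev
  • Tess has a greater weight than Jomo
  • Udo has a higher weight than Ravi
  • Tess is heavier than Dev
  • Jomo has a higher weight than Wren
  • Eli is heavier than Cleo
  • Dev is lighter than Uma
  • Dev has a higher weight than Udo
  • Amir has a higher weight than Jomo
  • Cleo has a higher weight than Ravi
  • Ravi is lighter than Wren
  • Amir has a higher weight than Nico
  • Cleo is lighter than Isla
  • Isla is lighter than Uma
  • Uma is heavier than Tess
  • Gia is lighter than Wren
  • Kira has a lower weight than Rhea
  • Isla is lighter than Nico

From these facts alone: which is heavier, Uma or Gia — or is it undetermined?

Gia < Wren and Wren < Jomo give Gia < Jomo.
Then Jomo < Tess extends the chain to Tess.
Then Tess < Uma extends the chain to Uma.
So Uma is heavier.

Uma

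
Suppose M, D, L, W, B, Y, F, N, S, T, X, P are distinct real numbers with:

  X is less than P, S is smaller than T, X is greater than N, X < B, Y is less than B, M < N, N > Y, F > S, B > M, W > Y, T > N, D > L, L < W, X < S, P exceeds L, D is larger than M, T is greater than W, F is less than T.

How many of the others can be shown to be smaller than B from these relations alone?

The elements the relations force below B are M, Y, N, X — no chain reaches any other.
That is 4.

4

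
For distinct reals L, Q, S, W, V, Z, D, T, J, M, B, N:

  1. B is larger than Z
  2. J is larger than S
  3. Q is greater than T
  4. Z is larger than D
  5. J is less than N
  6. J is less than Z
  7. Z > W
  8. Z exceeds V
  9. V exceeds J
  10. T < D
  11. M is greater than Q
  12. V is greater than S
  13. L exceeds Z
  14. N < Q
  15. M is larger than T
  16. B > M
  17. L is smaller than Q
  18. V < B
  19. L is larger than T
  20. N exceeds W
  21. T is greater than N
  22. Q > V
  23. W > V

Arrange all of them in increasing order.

S < J < V < W < N < T < D < Z < L < Q < M < B

Each adjacent pair is fixed by a given relation: S < J; J < V; V < W; W < N; N < T; T < D; D < Z; Z < L; L < Q; Q < M; M < B. Chaining them end to end gives the full order.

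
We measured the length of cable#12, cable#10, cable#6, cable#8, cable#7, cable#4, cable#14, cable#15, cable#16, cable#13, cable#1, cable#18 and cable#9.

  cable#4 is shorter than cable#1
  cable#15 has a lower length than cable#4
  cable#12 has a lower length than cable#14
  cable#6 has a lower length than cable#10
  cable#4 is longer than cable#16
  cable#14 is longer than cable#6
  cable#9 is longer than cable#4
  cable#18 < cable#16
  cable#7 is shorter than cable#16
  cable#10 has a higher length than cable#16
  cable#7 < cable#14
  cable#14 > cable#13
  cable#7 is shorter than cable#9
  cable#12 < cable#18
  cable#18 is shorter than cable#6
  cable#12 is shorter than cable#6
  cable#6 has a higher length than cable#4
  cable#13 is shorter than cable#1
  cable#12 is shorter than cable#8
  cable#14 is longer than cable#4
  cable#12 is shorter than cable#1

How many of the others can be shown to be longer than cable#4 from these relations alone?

From cable#4 the given relations immediately reach cable#9, cable#6, cable#14, cable#1.
From those, cable#10 — 5 in total.
No other element is forced above cable#4 by the given relations, so the count is 5.

5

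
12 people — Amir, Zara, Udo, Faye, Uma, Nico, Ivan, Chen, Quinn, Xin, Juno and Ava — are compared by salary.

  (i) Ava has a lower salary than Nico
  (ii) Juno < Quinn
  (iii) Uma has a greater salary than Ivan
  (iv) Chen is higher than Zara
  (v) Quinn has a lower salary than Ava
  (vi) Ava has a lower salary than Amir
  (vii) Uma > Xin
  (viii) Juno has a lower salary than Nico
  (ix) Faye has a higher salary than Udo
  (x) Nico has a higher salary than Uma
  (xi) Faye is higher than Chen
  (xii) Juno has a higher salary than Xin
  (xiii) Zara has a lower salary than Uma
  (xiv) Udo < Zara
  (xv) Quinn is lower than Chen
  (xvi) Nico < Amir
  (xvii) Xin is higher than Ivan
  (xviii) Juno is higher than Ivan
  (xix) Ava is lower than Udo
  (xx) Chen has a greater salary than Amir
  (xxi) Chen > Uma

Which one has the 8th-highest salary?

The consecutive relations fix a unique order: Ivan < Xin < Juno < Quinn < Ava < Udo < Zara < Uma < Nico < Amir < Chen < Faye.
The 8th largest is Ava.

Ava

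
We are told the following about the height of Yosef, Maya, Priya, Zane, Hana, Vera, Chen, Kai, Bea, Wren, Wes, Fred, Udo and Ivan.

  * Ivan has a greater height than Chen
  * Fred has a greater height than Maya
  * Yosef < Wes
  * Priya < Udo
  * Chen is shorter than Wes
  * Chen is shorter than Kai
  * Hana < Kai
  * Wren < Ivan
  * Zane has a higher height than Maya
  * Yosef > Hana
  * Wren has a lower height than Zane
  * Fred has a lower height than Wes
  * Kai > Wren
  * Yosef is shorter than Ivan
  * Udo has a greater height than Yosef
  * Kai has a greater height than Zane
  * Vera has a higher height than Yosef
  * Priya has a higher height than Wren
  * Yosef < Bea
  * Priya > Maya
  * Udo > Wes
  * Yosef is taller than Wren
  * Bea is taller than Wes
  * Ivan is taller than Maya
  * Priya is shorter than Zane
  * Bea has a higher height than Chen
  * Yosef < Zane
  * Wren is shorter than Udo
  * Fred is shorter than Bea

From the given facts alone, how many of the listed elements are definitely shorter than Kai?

7

Directly below Kai: Chen, Hana, Wren, Zane.
One step further: Yosef, Maya, Priya (7 so far).
No other element is forced below Kai by the given relations, so the count is 7.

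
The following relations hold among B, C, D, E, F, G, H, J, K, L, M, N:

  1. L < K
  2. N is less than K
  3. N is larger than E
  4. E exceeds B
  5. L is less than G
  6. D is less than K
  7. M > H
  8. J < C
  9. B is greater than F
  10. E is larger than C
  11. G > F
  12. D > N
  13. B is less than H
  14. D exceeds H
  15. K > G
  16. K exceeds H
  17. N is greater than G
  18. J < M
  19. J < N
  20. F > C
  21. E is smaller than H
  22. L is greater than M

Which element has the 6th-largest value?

M

Chaining the given pairs: J < C < F < B < E < H < M < L < G < N < D < K.
Counting 6 from the largest end gives M.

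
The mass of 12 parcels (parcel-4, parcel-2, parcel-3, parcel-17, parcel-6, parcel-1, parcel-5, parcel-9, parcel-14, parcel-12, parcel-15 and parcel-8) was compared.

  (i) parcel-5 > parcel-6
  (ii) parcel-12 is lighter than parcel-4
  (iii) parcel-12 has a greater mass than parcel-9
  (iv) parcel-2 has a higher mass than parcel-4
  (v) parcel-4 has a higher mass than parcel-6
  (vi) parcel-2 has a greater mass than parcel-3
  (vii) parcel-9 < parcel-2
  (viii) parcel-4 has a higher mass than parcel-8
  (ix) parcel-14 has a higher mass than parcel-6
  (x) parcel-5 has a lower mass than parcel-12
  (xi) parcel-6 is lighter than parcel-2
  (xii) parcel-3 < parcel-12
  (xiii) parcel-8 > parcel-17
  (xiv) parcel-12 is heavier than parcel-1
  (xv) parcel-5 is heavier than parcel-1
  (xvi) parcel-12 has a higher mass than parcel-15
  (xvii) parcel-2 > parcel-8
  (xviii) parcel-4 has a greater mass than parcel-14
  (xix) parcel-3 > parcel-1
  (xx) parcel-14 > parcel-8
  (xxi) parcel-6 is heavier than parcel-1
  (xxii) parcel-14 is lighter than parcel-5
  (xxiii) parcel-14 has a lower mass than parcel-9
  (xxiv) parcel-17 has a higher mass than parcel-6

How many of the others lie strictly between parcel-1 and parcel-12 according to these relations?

7

The relations place parcel-1 below parcel-12. An element lies strictly between them when it is forced above parcel-1 and also forced below parcel-12.
Above parcel-1: {parcel-6, parcel-3, parcel-17, parcel-8, parcel-14, parcel-5, parcel-9, parcel-4, parcel-2}. Below parcel-12: {parcel-6, parcel-15, parcel-3, parcel-17, parcel-8, parcel-14, parcel-5, parcel-9}.
Intersection: {parcel-6, parcel-3, parcel-17, parcel-8, parcel-14, parcel-5, parcel-9} — 7.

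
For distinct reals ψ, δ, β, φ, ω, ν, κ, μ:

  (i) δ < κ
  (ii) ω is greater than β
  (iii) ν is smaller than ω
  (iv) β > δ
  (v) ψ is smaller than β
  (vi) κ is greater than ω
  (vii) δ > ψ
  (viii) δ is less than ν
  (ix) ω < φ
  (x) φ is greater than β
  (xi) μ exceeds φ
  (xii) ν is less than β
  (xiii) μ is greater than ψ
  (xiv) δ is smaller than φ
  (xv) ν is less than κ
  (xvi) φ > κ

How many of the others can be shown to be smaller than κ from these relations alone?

The elements the relations force below κ are ψ, δ, ν, β, ω — no chain reaches any other.
That is 5.

5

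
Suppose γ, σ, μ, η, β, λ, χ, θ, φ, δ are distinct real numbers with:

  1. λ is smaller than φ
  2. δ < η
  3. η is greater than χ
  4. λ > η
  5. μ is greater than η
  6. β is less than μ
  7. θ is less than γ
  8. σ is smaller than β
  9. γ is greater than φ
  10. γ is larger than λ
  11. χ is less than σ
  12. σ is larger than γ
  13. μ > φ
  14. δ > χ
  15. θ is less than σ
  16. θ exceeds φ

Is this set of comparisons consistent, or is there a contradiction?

consistent

Every relation is compatible with χ < δ < η < λ < φ < θ < γ < σ < β < μ; the set is consistent.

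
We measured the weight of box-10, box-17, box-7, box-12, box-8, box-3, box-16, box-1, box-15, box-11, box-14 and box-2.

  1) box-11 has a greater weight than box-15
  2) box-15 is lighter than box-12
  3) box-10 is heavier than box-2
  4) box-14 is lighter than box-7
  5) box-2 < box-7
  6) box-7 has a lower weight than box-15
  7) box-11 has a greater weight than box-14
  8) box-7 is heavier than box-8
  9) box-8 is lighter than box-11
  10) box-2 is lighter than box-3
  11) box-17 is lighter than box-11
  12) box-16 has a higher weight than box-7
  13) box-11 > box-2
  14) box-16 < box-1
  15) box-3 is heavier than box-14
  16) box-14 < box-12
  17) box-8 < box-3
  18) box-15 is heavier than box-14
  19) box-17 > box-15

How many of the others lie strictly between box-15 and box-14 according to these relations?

Chaining upward from box-14 reaches: box-7, box-16, box-3, box-1, box-12, box-17, box-11.
Chaining downward from box-15 reaches: box-8, box-2, box-7.
Strictly between box-14 and box-15 are those in both lists: box-7 — 1 element.

1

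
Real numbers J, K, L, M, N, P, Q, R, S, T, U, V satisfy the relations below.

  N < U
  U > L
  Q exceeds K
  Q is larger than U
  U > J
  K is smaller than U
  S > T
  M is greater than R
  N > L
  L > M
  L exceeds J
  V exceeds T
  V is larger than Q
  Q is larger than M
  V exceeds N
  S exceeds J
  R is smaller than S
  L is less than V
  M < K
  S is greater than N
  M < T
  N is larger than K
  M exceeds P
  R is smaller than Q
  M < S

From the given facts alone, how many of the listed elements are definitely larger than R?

Directly above R: M, S, Q.
One step further: T, L, K, V (7 so far).
One step further: N, U (9 so far).
Nothing else is reachable above R; 9 in all.

9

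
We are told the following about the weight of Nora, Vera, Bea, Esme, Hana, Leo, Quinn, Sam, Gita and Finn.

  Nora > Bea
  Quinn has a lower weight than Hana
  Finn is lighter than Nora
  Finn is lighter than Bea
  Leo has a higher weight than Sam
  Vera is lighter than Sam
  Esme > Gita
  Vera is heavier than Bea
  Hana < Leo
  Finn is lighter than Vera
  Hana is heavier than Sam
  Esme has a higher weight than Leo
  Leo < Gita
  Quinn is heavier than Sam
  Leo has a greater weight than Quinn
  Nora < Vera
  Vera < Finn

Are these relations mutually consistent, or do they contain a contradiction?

inconsistent

We have Vera < Finn stated directly, yet also Finn < Bea < Nora < Vera by chaining the others — so Finn < Vera. Contradiction.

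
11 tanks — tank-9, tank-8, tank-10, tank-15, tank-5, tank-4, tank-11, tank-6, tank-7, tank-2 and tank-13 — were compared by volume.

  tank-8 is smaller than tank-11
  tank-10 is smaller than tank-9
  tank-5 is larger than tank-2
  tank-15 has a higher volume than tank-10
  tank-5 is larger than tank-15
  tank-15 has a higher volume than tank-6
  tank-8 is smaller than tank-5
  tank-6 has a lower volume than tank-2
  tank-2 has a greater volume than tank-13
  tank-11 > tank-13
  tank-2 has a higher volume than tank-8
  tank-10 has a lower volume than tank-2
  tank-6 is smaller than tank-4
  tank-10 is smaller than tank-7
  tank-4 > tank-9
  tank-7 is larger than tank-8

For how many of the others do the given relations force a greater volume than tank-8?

The elements the relations force above tank-8 are tank-7, tank-11, tank-2, tank-5 — no chain reaches any other.
That is 4.

4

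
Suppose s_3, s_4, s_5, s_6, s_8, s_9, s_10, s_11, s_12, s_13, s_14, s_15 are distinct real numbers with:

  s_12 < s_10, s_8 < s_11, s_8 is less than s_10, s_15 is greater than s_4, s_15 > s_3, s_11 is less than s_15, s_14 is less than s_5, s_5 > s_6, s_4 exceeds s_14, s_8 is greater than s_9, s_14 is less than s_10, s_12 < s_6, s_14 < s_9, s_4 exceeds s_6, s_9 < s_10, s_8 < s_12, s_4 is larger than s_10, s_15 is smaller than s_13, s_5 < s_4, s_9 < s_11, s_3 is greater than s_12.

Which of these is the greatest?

Chaining downward from s_13: directly below it, s_15; then s_11, s_4, s_3; then s_14, s_9, s_8, s_12, s_10, s_6, s_5.
That covers every other element, and nothing is given above s_13, so s_13 is the greatest.

s_13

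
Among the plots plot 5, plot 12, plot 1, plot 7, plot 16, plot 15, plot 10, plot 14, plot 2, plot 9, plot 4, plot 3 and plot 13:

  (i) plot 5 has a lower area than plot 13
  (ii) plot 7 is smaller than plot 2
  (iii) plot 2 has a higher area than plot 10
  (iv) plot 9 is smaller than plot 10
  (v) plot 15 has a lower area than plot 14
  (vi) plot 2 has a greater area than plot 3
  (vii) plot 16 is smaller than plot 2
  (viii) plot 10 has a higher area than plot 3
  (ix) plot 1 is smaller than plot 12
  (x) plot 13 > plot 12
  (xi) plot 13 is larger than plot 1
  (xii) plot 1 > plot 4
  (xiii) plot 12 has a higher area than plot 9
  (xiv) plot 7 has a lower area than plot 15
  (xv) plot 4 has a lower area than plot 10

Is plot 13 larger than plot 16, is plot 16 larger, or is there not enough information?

Following every chain through plot 16: above plot 16 we get plot 2.
plot 13 is not reached, and no chain runs the other way from plot 13 to plot 16.
So the given relations leave the order of plot 16 and plot 13 undetermined.

undetermined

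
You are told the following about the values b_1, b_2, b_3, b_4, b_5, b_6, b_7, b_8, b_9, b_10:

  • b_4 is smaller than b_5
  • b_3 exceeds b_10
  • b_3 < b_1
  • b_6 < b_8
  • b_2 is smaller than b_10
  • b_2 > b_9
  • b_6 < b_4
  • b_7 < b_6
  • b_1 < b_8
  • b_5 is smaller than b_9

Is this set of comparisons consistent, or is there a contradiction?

Every relation is compatible with b_7 < b_6 < b_4 < b_5 < b_9 < b_2 < b_10 < b_3 < b_1 < b_8; the set is consistent.

consistent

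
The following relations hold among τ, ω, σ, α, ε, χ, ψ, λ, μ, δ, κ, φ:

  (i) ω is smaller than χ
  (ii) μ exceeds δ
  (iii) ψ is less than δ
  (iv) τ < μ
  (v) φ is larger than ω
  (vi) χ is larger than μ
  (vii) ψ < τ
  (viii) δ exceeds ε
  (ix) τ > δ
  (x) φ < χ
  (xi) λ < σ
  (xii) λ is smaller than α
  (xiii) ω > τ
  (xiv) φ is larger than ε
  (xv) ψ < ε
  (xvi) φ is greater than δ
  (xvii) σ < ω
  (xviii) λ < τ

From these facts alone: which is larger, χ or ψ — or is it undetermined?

χ

ψ < ε < δ < τ < ω < φ < χ, by transitivity through ε, δ, τ, ω, φ.
So χ is larger.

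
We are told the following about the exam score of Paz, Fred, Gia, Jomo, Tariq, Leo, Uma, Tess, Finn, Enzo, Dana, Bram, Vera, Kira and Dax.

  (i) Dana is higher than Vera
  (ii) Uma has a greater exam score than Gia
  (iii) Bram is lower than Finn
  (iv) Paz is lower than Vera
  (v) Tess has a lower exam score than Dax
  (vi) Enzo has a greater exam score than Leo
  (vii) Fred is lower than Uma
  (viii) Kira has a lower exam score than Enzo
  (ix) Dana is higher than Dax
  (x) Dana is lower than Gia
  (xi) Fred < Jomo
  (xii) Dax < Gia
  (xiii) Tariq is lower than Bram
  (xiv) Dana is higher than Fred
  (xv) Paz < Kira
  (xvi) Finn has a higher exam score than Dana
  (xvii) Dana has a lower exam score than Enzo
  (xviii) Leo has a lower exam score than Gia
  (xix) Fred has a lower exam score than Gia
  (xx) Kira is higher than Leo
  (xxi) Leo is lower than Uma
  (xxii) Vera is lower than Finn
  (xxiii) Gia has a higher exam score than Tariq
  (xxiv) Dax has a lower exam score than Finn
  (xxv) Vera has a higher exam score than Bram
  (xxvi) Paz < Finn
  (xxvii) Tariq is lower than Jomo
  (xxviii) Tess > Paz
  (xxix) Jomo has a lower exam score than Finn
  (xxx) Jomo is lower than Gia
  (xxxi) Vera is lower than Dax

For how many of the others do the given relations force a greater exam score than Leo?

The elements the relations force above Leo are Kira, Gia, Uma, Enzo — no chain reaches any other.
That is 4.

4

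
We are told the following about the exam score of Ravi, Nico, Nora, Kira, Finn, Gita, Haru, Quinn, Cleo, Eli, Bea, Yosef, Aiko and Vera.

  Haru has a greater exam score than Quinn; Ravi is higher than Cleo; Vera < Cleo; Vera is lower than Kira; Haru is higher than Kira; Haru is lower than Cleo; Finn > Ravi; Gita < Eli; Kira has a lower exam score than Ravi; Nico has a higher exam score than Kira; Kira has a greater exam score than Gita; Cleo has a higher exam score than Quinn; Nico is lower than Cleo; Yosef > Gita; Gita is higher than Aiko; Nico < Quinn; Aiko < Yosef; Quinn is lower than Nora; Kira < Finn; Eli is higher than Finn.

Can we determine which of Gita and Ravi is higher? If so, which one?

Chaining the given relations: Gita < Kira < Nico < Quinn < Haru < Cleo < Ravi.
So Ravi is higher.

Ravi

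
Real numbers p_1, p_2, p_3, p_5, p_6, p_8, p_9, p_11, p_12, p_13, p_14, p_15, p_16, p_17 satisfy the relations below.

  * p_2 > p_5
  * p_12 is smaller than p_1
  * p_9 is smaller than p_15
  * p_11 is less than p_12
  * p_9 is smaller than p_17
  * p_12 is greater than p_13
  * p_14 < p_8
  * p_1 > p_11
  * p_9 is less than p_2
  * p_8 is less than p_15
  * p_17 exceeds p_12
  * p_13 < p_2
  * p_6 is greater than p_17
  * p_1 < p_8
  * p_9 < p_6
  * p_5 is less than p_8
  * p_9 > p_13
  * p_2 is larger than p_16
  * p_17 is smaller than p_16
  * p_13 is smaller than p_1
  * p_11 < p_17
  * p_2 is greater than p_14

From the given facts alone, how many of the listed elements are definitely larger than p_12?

7

Directly above p_12: p_1, p_17.
One step further: p_8, p_16, p_6 (5 so far).
One step further: p_15, p_2 (7 so far).
No other element is forced above p_12 by the given relations, so the count is 7.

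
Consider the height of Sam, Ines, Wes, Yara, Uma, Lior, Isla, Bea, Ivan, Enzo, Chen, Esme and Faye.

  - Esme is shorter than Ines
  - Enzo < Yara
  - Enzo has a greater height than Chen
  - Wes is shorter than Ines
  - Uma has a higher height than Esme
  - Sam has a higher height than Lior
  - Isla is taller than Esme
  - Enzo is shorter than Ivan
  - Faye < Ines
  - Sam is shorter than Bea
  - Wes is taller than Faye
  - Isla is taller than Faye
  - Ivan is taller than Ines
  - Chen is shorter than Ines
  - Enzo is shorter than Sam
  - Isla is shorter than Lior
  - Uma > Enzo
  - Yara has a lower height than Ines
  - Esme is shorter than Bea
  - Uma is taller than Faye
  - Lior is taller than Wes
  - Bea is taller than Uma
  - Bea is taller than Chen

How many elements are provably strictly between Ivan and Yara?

Chaining upward from Yara reaches: Ines.
Chaining downward from Ivan reaches: Faye, Wes, Chen, Esme, Enzo, Ines.
Strictly between Yara and Ivan are those in both lists: Ines — 1 element.

1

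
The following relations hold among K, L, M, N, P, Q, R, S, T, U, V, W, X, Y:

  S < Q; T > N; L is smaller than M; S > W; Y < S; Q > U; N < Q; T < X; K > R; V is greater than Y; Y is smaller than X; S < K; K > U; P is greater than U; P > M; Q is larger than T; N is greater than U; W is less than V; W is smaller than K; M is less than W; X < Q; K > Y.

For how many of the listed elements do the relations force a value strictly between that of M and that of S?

Chaining upward from M reaches: W, Q, K, P, V.
Chaining downward from S reaches: L, Y, W.
Strictly between M and S are those in both lists: W — 1 element.

1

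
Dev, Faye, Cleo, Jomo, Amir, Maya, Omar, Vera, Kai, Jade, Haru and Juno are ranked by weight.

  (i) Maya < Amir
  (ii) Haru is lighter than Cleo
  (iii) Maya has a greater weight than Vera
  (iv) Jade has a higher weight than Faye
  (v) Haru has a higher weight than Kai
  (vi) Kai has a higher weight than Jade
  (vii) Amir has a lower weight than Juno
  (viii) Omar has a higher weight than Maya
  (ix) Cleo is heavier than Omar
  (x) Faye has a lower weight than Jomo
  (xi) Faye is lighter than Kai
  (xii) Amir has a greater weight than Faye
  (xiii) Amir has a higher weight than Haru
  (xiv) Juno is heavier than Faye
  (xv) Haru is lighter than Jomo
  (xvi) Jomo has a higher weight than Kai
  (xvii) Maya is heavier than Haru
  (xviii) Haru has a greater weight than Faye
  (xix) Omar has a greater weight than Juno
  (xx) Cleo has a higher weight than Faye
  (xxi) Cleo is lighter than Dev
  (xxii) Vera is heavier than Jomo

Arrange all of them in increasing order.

The consecutive links are each given: Faye < Jade; Jade < Kai; Kai < Haru; Haru < Jomo; Jomo < Vera; Vera < Maya; Maya < Amir; Amir < Juno; Juno < Omar; Omar < Cleo; Cleo < Dev.

Faye < Jade < Kai < Haru < Jomo < Vera < Maya < Amir < Juno < Omar < Cleo < Dev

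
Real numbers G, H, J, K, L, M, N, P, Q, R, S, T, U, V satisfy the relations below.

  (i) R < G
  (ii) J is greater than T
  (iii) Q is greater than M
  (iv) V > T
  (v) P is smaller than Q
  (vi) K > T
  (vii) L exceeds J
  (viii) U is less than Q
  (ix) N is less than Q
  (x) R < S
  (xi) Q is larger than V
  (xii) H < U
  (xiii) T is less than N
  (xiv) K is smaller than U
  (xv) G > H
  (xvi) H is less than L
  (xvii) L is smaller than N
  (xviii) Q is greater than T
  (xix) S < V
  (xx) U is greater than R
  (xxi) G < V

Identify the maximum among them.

Q

Chaining downward from Q: directly below it, T, P, M, V, U, N; then H, R, G, K, S, L; then J.
That covers every other element, and nothing is given above Q, so Q is the maximum.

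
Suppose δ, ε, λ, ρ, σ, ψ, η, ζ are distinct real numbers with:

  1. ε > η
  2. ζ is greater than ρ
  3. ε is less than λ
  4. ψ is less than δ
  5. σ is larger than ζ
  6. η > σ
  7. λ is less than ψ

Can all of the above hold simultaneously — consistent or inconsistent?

consistent

Every relation is compatible with ρ < ζ < σ < η < ε < λ < ψ < δ; the set is consistent.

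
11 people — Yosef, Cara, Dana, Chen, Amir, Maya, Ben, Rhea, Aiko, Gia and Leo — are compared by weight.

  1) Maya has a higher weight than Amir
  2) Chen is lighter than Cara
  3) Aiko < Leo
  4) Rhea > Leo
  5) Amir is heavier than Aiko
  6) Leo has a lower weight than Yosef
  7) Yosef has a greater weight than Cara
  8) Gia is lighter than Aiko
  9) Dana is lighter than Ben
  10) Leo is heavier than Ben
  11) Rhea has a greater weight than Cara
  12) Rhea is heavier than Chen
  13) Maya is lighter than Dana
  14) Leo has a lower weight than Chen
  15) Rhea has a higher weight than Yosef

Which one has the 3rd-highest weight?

The consecutive relations fix a unique order: Gia < Aiko < Amir < Maya < Dana < Ben < Leo < Chen < Cara < Yosef < Rhea.
Counting 3 from the largest end gives Cara.

Cara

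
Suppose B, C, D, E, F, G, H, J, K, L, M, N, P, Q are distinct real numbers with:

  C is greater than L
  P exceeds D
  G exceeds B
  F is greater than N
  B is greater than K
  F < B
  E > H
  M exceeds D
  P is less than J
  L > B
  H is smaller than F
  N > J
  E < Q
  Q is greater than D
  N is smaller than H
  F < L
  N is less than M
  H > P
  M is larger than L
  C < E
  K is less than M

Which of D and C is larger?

Chaining the given relations: D < P < J < N < H < F < B < L < C.
So D < C; C is the larger of the two.

C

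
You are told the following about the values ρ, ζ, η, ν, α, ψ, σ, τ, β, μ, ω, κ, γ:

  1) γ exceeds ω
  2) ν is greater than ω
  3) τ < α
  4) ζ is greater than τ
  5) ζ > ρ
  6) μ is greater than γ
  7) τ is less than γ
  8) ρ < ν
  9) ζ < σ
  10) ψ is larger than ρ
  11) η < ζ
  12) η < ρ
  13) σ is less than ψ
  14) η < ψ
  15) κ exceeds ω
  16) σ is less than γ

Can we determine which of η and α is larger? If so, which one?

undetermined

Following every chain through η: above η we get ρ, ζ, σ, γ, ψ, μ, ν.
α is not reached, and no chain runs the other way from α to η.
So the given relations leave the order of η and α undetermined.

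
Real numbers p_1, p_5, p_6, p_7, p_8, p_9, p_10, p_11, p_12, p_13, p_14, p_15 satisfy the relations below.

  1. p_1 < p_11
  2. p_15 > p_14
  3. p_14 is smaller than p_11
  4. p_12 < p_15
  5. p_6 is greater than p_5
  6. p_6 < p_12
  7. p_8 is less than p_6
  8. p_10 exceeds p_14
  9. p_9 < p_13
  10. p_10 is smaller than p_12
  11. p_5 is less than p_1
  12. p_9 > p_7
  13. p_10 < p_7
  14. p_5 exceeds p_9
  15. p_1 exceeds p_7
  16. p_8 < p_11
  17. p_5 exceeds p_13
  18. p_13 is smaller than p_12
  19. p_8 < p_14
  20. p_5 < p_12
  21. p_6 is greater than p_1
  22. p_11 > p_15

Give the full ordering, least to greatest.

Nothing is placed below p_8, so it is least; from there p_8 < p_14; p_14 < p_10; p_10 < p_7; p_7 < p_9; p_9 < p_13; p_13 < p_5; p_5 < p_1; p_1 < p_6; p_6 < p_12; p_12 < p_15; p_15 < p_11, each given directly.

p_8 < p_14 < p_10 < p_7 < p_9 < p_13 < p_5 < p_1 < p_6 < p_12 < p_15 < p_11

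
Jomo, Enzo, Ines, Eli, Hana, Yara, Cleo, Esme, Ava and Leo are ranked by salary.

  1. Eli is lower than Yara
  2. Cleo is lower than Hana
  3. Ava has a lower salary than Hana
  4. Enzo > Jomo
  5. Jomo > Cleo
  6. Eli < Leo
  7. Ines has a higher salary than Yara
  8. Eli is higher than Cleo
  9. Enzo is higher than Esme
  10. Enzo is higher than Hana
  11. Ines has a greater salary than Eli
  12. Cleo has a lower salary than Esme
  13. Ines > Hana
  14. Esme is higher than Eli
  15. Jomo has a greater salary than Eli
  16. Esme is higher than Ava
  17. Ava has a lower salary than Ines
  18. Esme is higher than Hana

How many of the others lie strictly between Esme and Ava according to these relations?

Chaining upward from Ava reaches: Hana, Ines, Enzo.
Chaining downward from Esme reaches: Cleo, Eli, Hana.
Strictly between Ava and Esme are those in both lists: Hana — 1 element.

1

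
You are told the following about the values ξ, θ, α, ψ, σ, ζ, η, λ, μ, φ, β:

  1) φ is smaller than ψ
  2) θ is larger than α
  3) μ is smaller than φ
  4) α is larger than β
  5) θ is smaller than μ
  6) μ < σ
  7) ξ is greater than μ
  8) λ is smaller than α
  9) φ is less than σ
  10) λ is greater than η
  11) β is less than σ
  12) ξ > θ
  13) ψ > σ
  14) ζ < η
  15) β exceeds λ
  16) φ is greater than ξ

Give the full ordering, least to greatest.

Nothing is placed below ζ, so it is least; from there ζ < η; η < λ; λ < β; β < α; α < θ; θ < μ; μ < ξ; ξ < φ; φ < σ; σ < ψ, each given directly.

ζ < η < λ < β < α < θ < μ < ξ < φ < σ < ψ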